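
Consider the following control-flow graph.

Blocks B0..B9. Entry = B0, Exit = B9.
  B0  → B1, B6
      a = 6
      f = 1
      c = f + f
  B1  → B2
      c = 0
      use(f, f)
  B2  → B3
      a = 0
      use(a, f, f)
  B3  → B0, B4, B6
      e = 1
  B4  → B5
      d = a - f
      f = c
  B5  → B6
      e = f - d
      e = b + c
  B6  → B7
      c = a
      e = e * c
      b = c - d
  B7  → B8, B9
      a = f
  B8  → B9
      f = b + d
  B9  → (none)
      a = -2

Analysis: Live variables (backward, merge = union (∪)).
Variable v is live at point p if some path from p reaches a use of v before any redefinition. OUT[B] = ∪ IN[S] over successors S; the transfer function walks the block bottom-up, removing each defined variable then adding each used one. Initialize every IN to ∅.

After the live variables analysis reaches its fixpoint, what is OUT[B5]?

Answer: {a, d, e, f}

Derivation:
Converged values:
  B0:   IN={b, d, e}   OUT={a, b, d, e, f}
  B1:   IN={b, d, f}   OUT={b, c, d, f}
  B2:   IN={b, c, d, f}   OUT={a, b, c, d, f}
  B3:   IN={a, b, c, d, f}   OUT={a, b, c, d, e, f}
  B4:   IN={a, b, c, f}   OUT={a, b, c, d, f}
  B5:   IN={a, b, c, d, f}   OUT={a, d, e, f}
  B6:   IN={a, d, e, f}   OUT={b, d, f}
  B7:   IN={b, d, f}   OUT={b, d}
  B8:   IN={b, d}   OUT={}
  B9:   IN={}   OUT={}

Merge at B5: OUT[B5] = IN[B6] = {a, d, e, f}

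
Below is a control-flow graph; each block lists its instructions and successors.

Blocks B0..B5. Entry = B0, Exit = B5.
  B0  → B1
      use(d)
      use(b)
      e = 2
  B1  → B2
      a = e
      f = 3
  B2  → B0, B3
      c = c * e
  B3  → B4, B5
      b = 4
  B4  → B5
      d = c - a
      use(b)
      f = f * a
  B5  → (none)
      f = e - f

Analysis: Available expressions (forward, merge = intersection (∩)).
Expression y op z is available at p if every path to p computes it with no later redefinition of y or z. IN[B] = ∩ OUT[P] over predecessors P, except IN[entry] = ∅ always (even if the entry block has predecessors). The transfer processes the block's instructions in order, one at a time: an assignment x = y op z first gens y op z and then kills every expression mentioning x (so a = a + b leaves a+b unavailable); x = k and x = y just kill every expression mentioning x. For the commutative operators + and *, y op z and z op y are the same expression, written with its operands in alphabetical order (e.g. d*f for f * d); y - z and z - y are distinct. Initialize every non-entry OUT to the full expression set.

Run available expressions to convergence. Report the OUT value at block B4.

Answer: {c-a}

Trace:
Fixpoint table:
  B0: | IN={} | OUT={}
  B1: | IN={} | OUT={}
  B2: | IN={} | OUT={}
  B3: | IN={} | OUT={}
  B4: | IN={} | OUT={c-a}
  B5: | IN={} | OUT={}

Merge at B4: IN[B4] = OUT[B3] = {}
Applying B4's transfer function to that IN value gives OUT[B4] (row B4 above).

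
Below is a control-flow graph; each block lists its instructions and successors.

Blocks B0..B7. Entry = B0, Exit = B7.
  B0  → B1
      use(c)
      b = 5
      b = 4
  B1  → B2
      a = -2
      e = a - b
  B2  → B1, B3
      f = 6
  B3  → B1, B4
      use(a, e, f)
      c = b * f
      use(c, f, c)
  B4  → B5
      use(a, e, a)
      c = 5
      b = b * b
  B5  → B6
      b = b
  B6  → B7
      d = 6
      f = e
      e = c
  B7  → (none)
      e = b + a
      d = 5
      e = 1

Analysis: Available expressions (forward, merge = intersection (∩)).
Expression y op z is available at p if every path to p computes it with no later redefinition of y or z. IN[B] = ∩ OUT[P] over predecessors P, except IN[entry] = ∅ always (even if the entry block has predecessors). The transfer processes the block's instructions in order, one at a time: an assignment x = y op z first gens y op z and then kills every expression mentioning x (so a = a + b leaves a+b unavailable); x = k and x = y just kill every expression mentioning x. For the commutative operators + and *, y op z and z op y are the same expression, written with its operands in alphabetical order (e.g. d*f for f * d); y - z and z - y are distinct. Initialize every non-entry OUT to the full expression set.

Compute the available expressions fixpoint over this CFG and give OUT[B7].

Fixpoint table:
  B0: | IN={} | OUT={}
  B1: | IN={} | OUT={a-b}
  B2: | IN={a-b} | OUT={a-b}
  B3: | IN={a-b} | OUT={a-b, b*f}
  B4: | IN={a-b, b*f} | OUT={}
  B5: | IN={} | OUT={}
  B6: | IN={} | OUT={}
  B7: | IN={} | OUT={a+b}

Merge at B7: IN[B7] = OUT[B6] = {}
Applying B7's transfer function to that IN value gives OUT[B7] (row B7 above).

Answer: {a+b}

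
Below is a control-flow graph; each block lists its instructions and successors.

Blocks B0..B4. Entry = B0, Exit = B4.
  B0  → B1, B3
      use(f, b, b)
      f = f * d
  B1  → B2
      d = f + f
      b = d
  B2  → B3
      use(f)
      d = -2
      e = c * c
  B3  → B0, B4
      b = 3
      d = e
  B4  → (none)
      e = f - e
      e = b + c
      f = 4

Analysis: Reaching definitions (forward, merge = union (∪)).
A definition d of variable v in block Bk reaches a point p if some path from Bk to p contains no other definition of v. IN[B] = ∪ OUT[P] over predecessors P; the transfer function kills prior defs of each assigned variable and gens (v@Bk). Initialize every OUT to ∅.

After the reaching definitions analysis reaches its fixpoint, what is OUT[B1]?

Answer: {b@B1, d@B1, e@B2, f@B0}

Derivation:
Per-block solution:
  B0: | IN={b@B3, d@B3, e@B2, f@B0} | OUT={b@B3, d@B3, e@B2, f@B0}
  B1: | IN={b@B3, d@B3, e@B2, f@B0} | OUT={b@B1, d@B1, e@B2, f@B0}
  B2: | IN={b@B1, d@B1, e@B2, f@B0} | OUT={b@B1, d@B2, e@B2, f@B0}
  B3: | IN={b@B1, b@B3, d@B2, d@B3, e@B2, f@B0} | OUT={b@B3, d@B3, e@B2, f@B0}
  B4: | IN={b@B3, d@B3, e@B2, f@B0} | OUT={b@B3, d@B3, e@B4, f@B4}

Merge at B1: IN[B1] = OUT[B0] = {b@B3, d@B3, e@B2, f@B0}
Applying B1's transfer function to that IN value gives OUT[B1] (row B1 above).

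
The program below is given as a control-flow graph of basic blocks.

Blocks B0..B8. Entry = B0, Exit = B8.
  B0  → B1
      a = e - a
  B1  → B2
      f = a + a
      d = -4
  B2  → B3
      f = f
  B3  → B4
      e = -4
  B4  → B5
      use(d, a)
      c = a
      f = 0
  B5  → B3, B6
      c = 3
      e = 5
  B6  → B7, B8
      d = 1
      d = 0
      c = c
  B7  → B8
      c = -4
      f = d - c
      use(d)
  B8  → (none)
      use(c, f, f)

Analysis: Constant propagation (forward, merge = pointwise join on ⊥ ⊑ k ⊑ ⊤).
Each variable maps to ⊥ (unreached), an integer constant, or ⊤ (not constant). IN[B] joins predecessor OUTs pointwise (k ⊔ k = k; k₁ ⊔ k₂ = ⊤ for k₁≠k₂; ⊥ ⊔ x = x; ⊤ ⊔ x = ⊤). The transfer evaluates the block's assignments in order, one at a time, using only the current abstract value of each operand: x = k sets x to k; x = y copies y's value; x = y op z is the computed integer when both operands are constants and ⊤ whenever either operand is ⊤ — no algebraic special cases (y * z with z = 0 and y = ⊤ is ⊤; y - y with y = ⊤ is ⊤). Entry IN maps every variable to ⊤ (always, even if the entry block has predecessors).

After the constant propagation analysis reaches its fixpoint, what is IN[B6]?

Answer: {a: ⊤, b: ⊤, c: 3, d: -4, e: 5, f: 0}

Working:
Per-block solution:
  B0:  IN=(all ⊤)  OUT=(all ⊤)
  B1:  IN=(all ⊤)  OUT={d:-4; rest ⊤}
  B2:  IN={d:-4; rest ⊤}  OUT={d:-4; rest ⊤}
  B3:  IN={d:-4; rest ⊤}  OUT={d:-4, e:-4; rest ⊤}
  B4:  IN={d:-4, e:-4; rest ⊤}  OUT={d:-4, e:-4, f:0; rest ⊤}
  B5:  IN={d:-4, e:-4, f:0; rest ⊤}  OUT={c:3, d:-4, e:5, f:0; rest ⊤}
  B6:  IN={c:3, d:-4, e:5, f:0; rest ⊤}  OUT={c:3, d:0, e:5, f:0; rest ⊤}
  B7:  IN={c:3, d:0, e:5, f:0; rest ⊤}  OUT={c:-4, d:0, e:5, f:4; rest ⊤}
  B8:  IN={d:0, e:5; rest ⊤}  OUT={d:0, e:5; rest ⊤}

Merge at B6: IN[B6] = OUT[B5] = {a: ⊤, b: ⊤, c: 3, d: -4, e: 5, f: 0}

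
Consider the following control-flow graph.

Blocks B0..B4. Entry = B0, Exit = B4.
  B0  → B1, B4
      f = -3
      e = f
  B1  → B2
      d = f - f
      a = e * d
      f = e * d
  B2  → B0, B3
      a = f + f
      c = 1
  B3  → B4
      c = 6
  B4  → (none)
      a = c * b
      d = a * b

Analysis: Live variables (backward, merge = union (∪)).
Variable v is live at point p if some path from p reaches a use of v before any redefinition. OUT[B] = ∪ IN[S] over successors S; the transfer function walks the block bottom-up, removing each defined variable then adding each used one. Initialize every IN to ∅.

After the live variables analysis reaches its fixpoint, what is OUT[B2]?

Converged values:
  B0:   IN={b, c}   OUT={b, c, e, f}
  B1:   IN={b, e, f}   OUT={b, f}
  B2:   IN={b, f}   OUT={b, c}
  B3:   IN={b}   OUT={b, c}
  B4:   IN={b, c}   OUT={}

Merge at B2: OUT[B2] = IN[B0] ⊔ IN[B3] = {b, c}

Answer: {b, c}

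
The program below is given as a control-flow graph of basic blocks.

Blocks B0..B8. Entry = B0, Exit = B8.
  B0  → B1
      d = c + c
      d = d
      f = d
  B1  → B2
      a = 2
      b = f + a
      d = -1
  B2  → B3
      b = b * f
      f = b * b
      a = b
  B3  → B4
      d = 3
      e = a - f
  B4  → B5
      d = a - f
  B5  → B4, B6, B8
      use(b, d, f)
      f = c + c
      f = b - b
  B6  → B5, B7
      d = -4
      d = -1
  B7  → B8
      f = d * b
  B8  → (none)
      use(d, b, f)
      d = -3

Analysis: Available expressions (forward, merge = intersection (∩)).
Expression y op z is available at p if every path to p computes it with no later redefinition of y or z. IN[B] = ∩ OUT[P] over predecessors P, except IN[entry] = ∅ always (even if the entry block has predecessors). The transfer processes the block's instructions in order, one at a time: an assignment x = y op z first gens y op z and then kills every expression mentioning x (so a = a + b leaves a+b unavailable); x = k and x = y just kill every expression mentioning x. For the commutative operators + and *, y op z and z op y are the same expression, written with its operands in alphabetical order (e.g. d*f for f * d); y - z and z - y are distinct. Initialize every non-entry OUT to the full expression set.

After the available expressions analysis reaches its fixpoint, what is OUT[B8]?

Answer: {b*b, b-b, c+c}

Working:
Converged values:
  B0: | IN={} | OUT={c+c}
  B1: | IN={c+c} | OUT={a+f, c+c}
  B2: | IN={a+f, c+c} | OUT={b*b, c+c}
  B3: | IN={b*b, c+c} | OUT={a-f, b*b, c+c}
  B4: | IN={b*b, c+c} | OUT={a-f, b*b, c+c}
  B5: | IN={b*b, c+c} | OUT={b*b, b-b, c+c}
  B6: | IN={b*b, b-b, c+c} | OUT={b*b, b-b, c+c}
  B7: | IN={b*b, b-b, c+c} | OUT={b*b, b*d, b-b, c+c}
  B8: | IN={b*b, b-b, c+c} | OUT={b*b, b-b, c+c}

Merge at B8: IN[B8] = OUT[B5] ∩ OUT[B7] = {b*b, b-b, c+c}
Applying B8's transfer function to that IN value gives OUT[B8] (row B8 above).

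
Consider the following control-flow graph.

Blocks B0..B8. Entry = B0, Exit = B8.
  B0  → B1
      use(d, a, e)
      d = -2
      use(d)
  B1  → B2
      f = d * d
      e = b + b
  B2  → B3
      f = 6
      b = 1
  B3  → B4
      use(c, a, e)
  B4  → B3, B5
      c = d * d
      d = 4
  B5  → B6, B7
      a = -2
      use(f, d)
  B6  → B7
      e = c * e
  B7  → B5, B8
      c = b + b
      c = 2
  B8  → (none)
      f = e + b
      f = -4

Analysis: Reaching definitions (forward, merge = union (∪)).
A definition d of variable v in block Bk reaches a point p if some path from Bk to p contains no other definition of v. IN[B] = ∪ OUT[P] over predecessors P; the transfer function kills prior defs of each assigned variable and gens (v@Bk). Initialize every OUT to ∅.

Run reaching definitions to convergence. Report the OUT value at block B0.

Answer: {d@B0}

Derivation:
Per-block solution:
  B0: | IN={} | OUT={d@B0}
  B1: | IN={d@B0} | OUT={d@B0, e@B1, f@B1}
  B2: | IN={d@B0, e@B1, f@B1} | OUT={b@B2, d@B0, e@B1, f@B2}
  B3: | IN={b@B2, c@B4, d@B0, d@B4, e@B1, f@B2} | OUT={b@B2, c@B4, d@B0, d@B4, e@B1, f@B2}
  B4: | IN={b@B2, c@B4, d@B0, d@B4, e@B1, f@B2} | OUT={b@B2, c@B4, d@B4, e@B1, f@B2}
  B5: | IN={a@B5, b@B2, c@B4, c@B7, d@B4, e@B1, e@B6, f@B2} | OUT={a@B5, b@B2, c@B4, c@B7, d@B4, e@B1, e@B6, f@B2}
  B6: | IN={a@B5, b@B2, c@B4, c@B7, d@B4, e@B1, e@B6, f@B2} | OUT={a@B5, b@B2, c@B4, c@B7, d@B4, e@B6, f@B2}
  B7: | IN={a@B5, b@B2, c@B4, c@B7, d@B4, e@B1, e@B6, f@B2} | OUT={a@B5, b@B2, c@B7, d@B4, e@B1, e@B6, f@B2}
  B8: | IN={a@B5, b@B2, c@B7, d@B4, e@B1, e@B6, f@B2} | OUT={a@B5, b@B2, c@B7, d@B4, e@B1, e@B6, f@B8}

B0 is the boundary node: IN[B0] = {}
Applying B0's transfer function to that IN value gives OUT[B0] (row B0 above).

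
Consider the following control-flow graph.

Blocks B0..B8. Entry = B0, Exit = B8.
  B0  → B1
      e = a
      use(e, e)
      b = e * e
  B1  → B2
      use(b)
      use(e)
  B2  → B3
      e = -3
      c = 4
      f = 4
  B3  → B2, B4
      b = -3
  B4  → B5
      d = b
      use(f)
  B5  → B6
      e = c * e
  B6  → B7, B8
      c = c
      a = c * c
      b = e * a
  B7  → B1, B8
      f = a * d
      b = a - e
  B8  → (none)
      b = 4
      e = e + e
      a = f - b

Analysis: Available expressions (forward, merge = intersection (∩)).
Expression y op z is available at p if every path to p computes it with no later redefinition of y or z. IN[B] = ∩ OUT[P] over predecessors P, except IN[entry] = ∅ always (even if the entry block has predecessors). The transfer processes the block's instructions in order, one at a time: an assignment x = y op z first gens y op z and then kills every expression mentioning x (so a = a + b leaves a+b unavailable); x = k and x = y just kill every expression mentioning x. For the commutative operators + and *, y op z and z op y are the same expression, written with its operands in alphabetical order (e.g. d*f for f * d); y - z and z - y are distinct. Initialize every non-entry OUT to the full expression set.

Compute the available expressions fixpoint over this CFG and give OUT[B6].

Answer: {a*e, c*c}

Working:
Fixpoint table:
  B0:  IN={}  OUT={e*e}
  B1:  IN={}  OUT={}
  B2:  IN={}  OUT={}
  B3:  IN={}  OUT={}
  B4:  IN={}  OUT={}
  B5:  IN={}  OUT={}
  B6:  IN={}  OUT={a*e, c*c}
  B7:  IN={a*e, c*c}  OUT={a*d, a*e, a-e, c*c}
  B8:  IN={a*e, c*c}  OUT={c*c, f-b}

Merge at B6: IN[B6] = OUT[B5] = {}
Applying B6's transfer function to that IN value gives OUT[B6] (row B6 above).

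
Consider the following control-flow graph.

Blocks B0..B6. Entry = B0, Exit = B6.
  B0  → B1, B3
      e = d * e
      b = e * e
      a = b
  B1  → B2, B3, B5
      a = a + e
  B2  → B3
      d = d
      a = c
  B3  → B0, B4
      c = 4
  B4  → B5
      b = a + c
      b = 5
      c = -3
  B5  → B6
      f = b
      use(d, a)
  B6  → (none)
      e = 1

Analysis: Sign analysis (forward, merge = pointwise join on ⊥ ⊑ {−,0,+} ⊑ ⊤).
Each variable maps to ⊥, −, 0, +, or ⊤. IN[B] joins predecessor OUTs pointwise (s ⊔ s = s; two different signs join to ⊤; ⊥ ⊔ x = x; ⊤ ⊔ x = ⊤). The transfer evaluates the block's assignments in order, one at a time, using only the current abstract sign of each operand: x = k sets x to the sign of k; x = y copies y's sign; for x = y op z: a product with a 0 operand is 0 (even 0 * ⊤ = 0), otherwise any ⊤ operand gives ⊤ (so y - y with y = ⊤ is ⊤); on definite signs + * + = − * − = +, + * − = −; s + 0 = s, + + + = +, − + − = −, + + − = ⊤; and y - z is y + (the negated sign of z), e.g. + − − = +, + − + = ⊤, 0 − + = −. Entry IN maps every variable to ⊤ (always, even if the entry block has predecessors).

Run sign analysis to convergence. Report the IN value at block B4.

Answer: {a: ⊤, b: ⊤, c: +, d: ⊤, e: ⊤, f: ⊤}

Derivation:
Per-block solution:
  B0: | IN=(all ⊤) | OUT=(all ⊤)
  B1: | IN=(all ⊤) | OUT=(all ⊤)
  B2: | IN=(all ⊤) | OUT=(all ⊤)
  B3: | IN=(all ⊤) | OUT={c:+; rest ⊤}
  B4: | IN={c:+; rest ⊤} | OUT={b:+, c:-; rest ⊤}
  B5: | IN=(all ⊤) | OUT=(all ⊤)
  B6: | IN=(all ⊤) | OUT={e:+; rest ⊤}

Merge at B4: IN[B4] = OUT[B3] = {a: ⊤, b: ⊤, c: +, d: ⊤, e: ⊤, f: ⊤}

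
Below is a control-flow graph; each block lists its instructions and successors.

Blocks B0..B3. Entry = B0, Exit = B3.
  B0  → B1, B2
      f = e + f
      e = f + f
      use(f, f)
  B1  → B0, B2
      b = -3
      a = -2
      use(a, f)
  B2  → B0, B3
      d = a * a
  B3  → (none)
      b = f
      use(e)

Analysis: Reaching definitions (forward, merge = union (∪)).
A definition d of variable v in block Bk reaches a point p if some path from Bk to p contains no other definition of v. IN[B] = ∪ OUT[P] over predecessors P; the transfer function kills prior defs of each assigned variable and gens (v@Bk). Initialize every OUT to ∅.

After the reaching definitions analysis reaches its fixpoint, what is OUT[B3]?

Converged values:
  B0:  IN={a@B1, b@B1, d@B2, e@B0, f@B0}  OUT={a@B1, b@B1, d@B2, e@B0, f@B0}
  B1:  IN={a@B1, b@B1, d@B2, e@B0, f@B0}  OUT={a@B1, b@B1, d@B2, e@B0, f@B0}
  B2:  IN={a@B1, b@B1, d@B2, e@B0, f@B0}  OUT={a@B1, b@B1, d@B2, e@B0, f@B0}
  B3:  IN={a@B1, b@B1, d@B2, e@B0, f@B0}  OUT={a@B1, b@B3, d@B2, e@B0, f@B0}

Merge at B3: IN[B3] = OUT[B2] = {a@B1, b@B1, d@B2, e@B0, f@B0}
Applying B3's transfer function to that IN value gives OUT[B3] (row B3 above).

Answer: {a@B1, b@B3, d@B2, e@B0, f@B0}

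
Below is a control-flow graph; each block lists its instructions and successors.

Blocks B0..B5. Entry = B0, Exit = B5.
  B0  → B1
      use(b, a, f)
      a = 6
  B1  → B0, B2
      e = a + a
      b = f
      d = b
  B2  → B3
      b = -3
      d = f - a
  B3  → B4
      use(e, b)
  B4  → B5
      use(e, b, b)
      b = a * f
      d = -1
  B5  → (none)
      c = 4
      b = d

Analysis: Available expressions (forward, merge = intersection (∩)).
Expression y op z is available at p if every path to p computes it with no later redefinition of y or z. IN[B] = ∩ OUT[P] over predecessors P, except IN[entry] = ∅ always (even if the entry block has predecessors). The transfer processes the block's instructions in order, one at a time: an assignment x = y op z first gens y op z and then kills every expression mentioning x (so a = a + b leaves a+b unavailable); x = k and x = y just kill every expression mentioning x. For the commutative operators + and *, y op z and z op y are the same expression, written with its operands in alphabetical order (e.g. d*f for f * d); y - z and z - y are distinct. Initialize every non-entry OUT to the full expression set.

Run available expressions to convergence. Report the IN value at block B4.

Answer: {a+a, f-a}

Derivation:
Converged values:
  B0:   IN={}   OUT={}
  B1:   IN={}   OUT={a+a}
  B2:   IN={a+a}   OUT={a+a, f-a}
  B3:   IN={a+a, f-a}   OUT={a+a, f-a}
  B4:   IN={a+a, f-a}   OUT={a*f, a+a, f-a}
  B5:   IN={a*f, a+a, f-a}   OUT={a*f, a+a, f-a}

Merge at B4: IN[B4] = OUT[B3] = {a+a, f-a}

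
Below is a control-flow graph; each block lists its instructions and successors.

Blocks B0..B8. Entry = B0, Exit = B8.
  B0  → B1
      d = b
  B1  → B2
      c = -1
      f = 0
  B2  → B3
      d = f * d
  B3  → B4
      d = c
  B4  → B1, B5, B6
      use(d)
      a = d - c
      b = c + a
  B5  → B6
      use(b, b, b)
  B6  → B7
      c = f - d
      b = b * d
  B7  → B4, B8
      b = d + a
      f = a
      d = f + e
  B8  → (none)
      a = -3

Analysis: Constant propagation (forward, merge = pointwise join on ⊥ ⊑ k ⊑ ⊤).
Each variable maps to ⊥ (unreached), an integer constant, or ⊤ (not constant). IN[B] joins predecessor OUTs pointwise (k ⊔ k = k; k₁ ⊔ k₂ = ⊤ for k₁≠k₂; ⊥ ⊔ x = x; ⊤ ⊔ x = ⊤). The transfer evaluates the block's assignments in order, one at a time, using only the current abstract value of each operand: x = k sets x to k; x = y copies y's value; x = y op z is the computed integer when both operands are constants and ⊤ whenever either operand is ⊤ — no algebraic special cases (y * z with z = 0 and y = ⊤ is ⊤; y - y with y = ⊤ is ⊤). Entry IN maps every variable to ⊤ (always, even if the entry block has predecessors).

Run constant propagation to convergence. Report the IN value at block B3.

Answer: {a: ⊤, b: ⊤, c: -1, d: ⊤, e: ⊤, f: 0}

Working:
Fixpoint table:
  B0: | IN=(all ⊤) | OUT=(all ⊤)
  B1: | IN=(all ⊤) | OUT={c:-1, f:0; rest ⊤}
  B2: | IN={c:-1, f:0; rest ⊤} | OUT={c:-1, f:0; rest ⊤}
  B3: | IN={c:-1, f:0; rest ⊤} | OUT={c:-1, d:-1, f:0; rest ⊤}
  B4: | IN=(all ⊤) | OUT=(all ⊤)
  B5: | IN=(all ⊤) | OUT=(all ⊤)
  B6: | IN=(all ⊤) | OUT=(all ⊤)
  B7: | IN=(all ⊤) | OUT=(all ⊤)
  B8: | IN=(all ⊤) | OUT={a:-3; rest ⊤}

Merge at B3: IN[B3] = OUT[B2] = {a: ⊤, b: ⊤, c: -1, d: ⊤, e: ⊤, f: 0}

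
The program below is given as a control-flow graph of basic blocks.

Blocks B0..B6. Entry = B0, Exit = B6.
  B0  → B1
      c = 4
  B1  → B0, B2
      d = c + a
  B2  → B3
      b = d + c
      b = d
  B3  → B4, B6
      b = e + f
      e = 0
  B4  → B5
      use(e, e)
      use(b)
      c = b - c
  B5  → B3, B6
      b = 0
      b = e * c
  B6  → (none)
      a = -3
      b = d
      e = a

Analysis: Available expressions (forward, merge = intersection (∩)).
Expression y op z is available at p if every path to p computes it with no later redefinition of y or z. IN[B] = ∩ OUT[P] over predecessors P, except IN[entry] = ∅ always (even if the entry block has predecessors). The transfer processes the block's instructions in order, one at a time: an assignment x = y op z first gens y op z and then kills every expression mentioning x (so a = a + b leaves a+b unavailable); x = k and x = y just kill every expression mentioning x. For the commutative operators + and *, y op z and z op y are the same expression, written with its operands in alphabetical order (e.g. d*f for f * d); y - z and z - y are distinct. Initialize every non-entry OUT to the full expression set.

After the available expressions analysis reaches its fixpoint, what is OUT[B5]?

Answer: {c*e}

Working:
Fixpoint table:
  B0:  IN={}  OUT={}
  B1:  IN={}  OUT={a+c}
  B2:  IN={a+c}  OUT={a+c, c+d}
  B3:  IN={}  OUT={}
  B4:  IN={}  OUT={}
  B5:  IN={}  OUT={c*e}
  B6:  IN={}  OUT={}

Merge at B5: IN[B5] = OUT[B4] = {}
Applying B5's transfer function to that IN value gives OUT[B5] (row B5 above).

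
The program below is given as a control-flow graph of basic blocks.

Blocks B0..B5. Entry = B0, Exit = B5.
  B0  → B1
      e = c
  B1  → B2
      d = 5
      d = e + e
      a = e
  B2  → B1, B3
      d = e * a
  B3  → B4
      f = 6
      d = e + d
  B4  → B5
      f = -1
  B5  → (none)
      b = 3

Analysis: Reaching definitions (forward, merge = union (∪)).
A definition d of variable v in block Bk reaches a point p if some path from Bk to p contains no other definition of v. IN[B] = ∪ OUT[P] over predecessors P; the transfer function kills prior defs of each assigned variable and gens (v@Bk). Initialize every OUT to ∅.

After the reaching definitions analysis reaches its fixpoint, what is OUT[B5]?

Per-block solution:
  B0:  IN={}  OUT={e@B0}
  B1:  IN={a@B1, d@B2, e@B0}  OUT={a@B1, d@B1, e@B0}
  B2:  IN={a@B1, d@B1, e@B0}  OUT={a@B1, d@B2, e@B0}
  B3:  IN={a@B1, d@B2, e@B0}  OUT={a@B1, d@B3, e@B0, f@B3}
  B4:  IN={a@B1, d@B3, e@B0, f@B3}  OUT={a@B1, d@B3, e@B0, f@B4}
  B5:  IN={a@B1, d@B3, e@B0, f@B4}  OUT={a@B1, b@B5, d@B3, e@B0, f@B4}

Merge at B5: IN[B5] = OUT[B4] = {a@B1, d@B3, e@B0, f@B4}
Applying B5's transfer function to that IN value gives OUT[B5] (row B5 above).

Answer: {a@B1, b@B5, d@B3, e@B0, f@B4}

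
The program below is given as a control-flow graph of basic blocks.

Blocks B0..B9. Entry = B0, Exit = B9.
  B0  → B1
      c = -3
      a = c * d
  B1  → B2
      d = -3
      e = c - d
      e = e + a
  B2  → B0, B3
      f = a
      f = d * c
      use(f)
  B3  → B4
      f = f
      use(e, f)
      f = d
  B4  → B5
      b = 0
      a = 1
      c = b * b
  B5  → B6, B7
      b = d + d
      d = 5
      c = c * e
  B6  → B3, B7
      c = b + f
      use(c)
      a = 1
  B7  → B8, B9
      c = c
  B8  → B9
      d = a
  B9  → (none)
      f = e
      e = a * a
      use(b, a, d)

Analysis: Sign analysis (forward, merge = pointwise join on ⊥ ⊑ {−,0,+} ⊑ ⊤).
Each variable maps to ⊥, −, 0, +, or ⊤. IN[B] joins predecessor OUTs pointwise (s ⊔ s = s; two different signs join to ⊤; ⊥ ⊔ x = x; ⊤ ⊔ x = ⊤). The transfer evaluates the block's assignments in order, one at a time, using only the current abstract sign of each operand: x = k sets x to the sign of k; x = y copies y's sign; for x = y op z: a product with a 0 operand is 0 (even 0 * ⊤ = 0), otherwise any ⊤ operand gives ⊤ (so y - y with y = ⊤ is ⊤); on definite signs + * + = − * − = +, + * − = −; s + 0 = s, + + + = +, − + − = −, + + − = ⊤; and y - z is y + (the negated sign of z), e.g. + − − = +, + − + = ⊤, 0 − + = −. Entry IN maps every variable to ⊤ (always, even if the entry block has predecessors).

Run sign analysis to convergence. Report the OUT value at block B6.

Per-block solution:
  B0:   IN=(all ⊤)   OUT={c:-; rest ⊤}
  B1:   IN={c:-; rest ⊤}   OUT={c:-, d:-; rest ⊤}
  B2:   IN={c:-, d:-; rest ⊤}   OUT={c:-, d:-, f:+; rest ⊤}
  B3:   IN=(all ⊤)   OUT=(all ⊤)
  B4:   IN=(all ⊤)   OUT={a:+, b:0, c:0; rest ⊤}
  B5:   IN={a:+, b:0, c:0; rest ⊤}   OUT={a:+, c:0, d:+; rest ⊤}
  B6:   IN={a:+, c:0, d:+; rest ⊤}   OUT={a:+, d:+; rest ⊤}
  B7:   IN={a:+, d:+; rest ⊤}   OUT={a:+, d:+; rest ⊤}
  B8:   IN={a:+, d:+; rest ⊤}   OUT={a:+, d:+; rest ⊤}
  B9:   IN={a:+, d:+; rest ⊤}   OUT={a:+, d:+, e:+; rest ⊤}

Merge at B6: IN[B6] = OUT[B5] = {a: +, b: ⊤, c: 0, d: +, e: ⊤, f: ⊤}
Applying B6's transfer function to that IN value gives OUT[B6] (row B6 above).

Answer: {a: +, b: ⊤, c: ⊤, d: +, e: ⊤, f: ⊤}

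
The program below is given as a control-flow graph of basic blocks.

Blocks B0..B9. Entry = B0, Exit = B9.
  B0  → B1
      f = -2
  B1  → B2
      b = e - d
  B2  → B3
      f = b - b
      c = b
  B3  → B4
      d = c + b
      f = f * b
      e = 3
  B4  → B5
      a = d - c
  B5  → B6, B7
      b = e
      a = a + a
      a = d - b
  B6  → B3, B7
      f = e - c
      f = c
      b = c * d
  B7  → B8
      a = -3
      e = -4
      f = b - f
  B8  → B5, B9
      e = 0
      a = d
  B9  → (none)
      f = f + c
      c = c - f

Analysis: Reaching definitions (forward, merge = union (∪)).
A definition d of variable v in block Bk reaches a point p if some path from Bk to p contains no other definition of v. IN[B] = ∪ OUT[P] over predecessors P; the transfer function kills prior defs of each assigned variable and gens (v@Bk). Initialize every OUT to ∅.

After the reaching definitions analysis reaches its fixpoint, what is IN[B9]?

Answer: {a@B8, b@B5, b@B6, c@B2, d@B3, e@B8, f@B7}

Trace:
Converged values:
  B0:  IN={}  OUT={f@B0}
  B1:  IN={f@B0}  OUT={b@B1, f@B0}
  B2:  IN={b@B1, f@B0}  OUT={b@B1, c@B2, f@B2}
  B3:  IN={a@B5, b@B1, b@B6, c@B2, d@B3, e@B3, e@B8, f@B2, f@B6}  OUT={a@B5, b@B1, b@B6, c@B2, d@B3, e@B3, f@B3}
  B4:  IN={a@B5, b@B1, b@B6, c@B2, d@B3, e@B3, f@B3}  OUT={a@B4, b@B1, b@B6, c@B2, d@B3, e@B3, f@B3}
  B5:  IN={a@B4, a@B8, b@B1, b@B5, b@B6, c@B2, d@B3, e@B3, e@B8, f@B3, f@B7}  OUT={a@B5, b@B5, c@B2, d@B3, e@B3, e@B8, f@B3, f@B7}
  B6:  IN={a@B5, b@B5, c@B2, d@B3, e@B3, e@B8, f@B3, f@B7}  OUT={a@B5, b@B6, c@B2, d@B3, e@B3, e@B8, f@B6}
  B7:  IN={a@B5, b@B5, b@B6, c@B2, d@B3, e@B3, e@B8, f@B3, f@B6, f@B7}  OUT={a@B7, b@B5, b@B6, c@B2, d@B3, e@B7, f@B7}
  B8:  IN={a@B7, b@B5, b@B6, c@B2, d@B3, e@B7, f@B7}  OUT={a@B8, b@B5, b@B6, c@B2, d@B3, e@B8, f@B7}
  B9:  IN={a@B8, b@B5, b@B6, c@B2, d@B3, e@B8, f@B7}  OUT={a@B8, b@B5, b@B6, c@B9, d@B3, e@B8, f@B9}

Merge at B9: IN[B9] = OUT[B8] = {a@B8, b@B5, b@B6, c@B2, d@B3, e@B8, f@B7}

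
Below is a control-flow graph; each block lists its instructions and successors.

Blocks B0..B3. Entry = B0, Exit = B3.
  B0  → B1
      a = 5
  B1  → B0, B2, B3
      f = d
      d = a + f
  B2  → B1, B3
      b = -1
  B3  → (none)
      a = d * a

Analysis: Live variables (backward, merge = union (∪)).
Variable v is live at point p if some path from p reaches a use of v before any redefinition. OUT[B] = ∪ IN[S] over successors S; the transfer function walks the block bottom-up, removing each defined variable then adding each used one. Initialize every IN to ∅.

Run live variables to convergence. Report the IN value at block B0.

Converged values:
  B0:  IN={d}  OUT={a, d}
  B1:  IN={a, d}  OUT={a, d}
  B2:  IN={a, d}  OUT={a, d}
  B3:  IN={a, d}  OUT={}

Merge at B0: OUT[B0] = IN[B1] = {a, d}
Applying B0's transfer function to that OUT value gives IN[B0] (row B0 above).

Answer: {d}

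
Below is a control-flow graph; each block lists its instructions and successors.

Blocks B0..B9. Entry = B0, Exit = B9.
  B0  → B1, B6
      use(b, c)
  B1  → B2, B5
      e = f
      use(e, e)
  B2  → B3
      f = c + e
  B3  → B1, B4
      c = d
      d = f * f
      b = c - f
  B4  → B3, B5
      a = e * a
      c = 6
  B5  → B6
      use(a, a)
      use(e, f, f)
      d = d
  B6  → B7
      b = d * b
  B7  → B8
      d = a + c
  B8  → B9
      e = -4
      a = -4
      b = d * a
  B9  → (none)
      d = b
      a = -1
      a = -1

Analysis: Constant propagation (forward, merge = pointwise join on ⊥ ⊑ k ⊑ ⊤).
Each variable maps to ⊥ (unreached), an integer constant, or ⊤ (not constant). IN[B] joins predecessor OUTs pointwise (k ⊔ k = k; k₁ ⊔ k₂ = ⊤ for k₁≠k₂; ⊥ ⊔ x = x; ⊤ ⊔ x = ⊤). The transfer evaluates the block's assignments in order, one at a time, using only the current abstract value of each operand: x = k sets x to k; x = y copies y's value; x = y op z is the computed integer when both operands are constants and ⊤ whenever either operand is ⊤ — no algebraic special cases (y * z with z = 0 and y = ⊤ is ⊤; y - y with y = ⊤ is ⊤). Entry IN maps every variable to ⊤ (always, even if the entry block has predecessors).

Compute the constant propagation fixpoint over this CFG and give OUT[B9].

Answer: {a: -1, b: ⊤, c: ⊤, d: ⊤, e: -4, f: ⊤}

Working:
Converged values:
  B0: | IN=(all ⊤) | OUT=(all ⊤)
  B1: | IN=(all ⊤) | OUT=(all ⊤)
  B2: | IN=(all ⊤) | OUT=(all ⊤)
  B3: | IN=(all ⊤) | OUT=(all ⊤)
  B4: | IN=(all ⊤) | OUT={c:6; rest ⊤}
  B5: | IN=(all ⊤) | OUT=(all ⊤)
  B6: | IN=(all ⊤) | OUT=(all ⊤)
  B7: | IN=(all ⊤) | OUT=(all ⊤)
  B8: | IN=(all ⊤) | OUT={a:-4, e:-4; rest ⊤}
  B9: | IN={a:-4, e:-4; rest ⊤} | OUT={a:-1, e:-4; rest ⊤}

Merge at B9: IN[B9] = OUT[B8] = {a: -4, b: ⊤, c: ⊤, d: ⊤, e: -4, f: ⊤}
Applying B9's transfer function to that IN value gives OUT[B9] (row B9 above).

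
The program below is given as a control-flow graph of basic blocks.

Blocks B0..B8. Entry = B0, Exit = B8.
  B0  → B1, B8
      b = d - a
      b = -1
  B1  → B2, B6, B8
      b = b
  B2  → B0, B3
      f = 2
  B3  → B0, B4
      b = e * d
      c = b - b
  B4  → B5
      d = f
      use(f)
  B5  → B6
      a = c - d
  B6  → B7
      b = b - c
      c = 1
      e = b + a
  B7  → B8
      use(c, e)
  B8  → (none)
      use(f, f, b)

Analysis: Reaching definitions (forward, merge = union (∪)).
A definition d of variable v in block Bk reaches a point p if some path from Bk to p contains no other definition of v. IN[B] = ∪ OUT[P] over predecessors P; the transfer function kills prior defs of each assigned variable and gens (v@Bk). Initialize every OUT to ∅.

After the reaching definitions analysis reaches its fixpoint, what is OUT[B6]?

Converged values:
  B0:  IN={b@B1, b@B3, c@B3, f@B2}  OUT={b@B0, c@B3, f@B2}
  B1:  IN={b@B0, c@B3, f@B2}  OUT={b@B1, c@B3, f@B2}
  B2:  IN={b@B1, c@B3, f@B2}  OUT={b@B1, c@B3, f@B2}
  B3:  IN={b@B1, c@B3, f@B2}  OUT={b@B3, c@B3, f@B2}
  B4:  IN={b@B3, c@B3, f@B2}  OUT={b@B3, c@B3, d@B4, f@B2}
  B5:  IN={b@B3, c@B3, d@B4, f@B2}  OUT={a@B5, b@B3, c@B3, d@B4, f@B2}
  B6:  IN={a@B5, b@B1, b@B3, c@B3, d@B4, f@B2}  OUT={a@B5, b@B6, c@B6, d@B4, e@B6, f@B2}
  B7:  IN={a@B5, b@B6, c@B6, d@B4, e@B6, f@B2}  OUT={a@B5, b@B6, c@B6, d@B4, e@B6, f@B2}
  B8:  IN={a@B5, b@B0, b@B1, b@B6, c@B3, c@B6, d@B4, e@B6, f@B2}  OUT={a@B5, b@B0, b@B1, b@B6, c@B3, c@B6, d@B4, e@B6, f@B2}

Merge at B6: IN[B6] = OUT[B1] ⊔ OUT[B5] = {a@B5, b@B1, b@B3, c@B3, d@B4, f@B2}
Applying B6's transfer function to that IN value gives OUT[B6] (row B6 above).

Answer: {a@B5, b@B6, c@B6, d@B4, e@B6, f@B2}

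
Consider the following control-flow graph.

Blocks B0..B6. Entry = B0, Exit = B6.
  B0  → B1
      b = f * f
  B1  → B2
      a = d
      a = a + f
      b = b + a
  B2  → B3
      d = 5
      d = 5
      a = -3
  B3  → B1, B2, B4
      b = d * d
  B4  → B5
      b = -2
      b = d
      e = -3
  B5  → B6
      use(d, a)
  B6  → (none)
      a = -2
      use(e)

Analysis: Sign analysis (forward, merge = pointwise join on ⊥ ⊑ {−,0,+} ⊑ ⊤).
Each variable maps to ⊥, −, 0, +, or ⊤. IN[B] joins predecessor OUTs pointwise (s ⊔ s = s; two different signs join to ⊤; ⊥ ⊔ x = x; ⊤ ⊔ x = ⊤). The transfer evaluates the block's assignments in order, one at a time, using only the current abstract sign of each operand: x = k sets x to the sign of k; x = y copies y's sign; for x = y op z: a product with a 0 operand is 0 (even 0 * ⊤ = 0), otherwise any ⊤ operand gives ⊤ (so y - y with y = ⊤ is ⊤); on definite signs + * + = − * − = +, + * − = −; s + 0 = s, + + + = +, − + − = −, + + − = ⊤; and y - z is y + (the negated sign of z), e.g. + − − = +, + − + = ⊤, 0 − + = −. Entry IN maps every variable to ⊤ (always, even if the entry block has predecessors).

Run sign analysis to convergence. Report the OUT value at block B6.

Fixpoint table:
  B0: | IN=(all ⊤) | OUT=(all ⊤)
  B1: | IN=(all ⊤) | OUT=(all ⊤)
  B2: | IN=(all ⊤) | OUT={a:-, d:+; rest ⊤}
  B3: | IN={a:-, d:+; rest ⊤} | OUT={a:-, b:+, d:+; rest ⊤}
  B4: | IN={a:-, b:+, d:+; rest ⊤} | OUT={a:-, b:+, d:+, e:-; rest ⊤}
  B5: | IN={a:-, b:+, d:+, e:-; rest ⊤} | OUT={a:-, b:+, d:+, e:-; rest ⊤}
  B6: | IN={a:-, b:+, d:+, e:-; rest ⊤} | OUT={a:-, b:+, d:+, e:-; rest ⊤}

Merge at B6: IN[B6] = OUT[B5] = {a: -, b: +, c: ⊤, d: +, e: -, f: ⊤}
Applying B6's transfer function to that IN value gives OUT[B6] (row B6 above).

Answer: {a: -, b: +, c: ⊤, d: +, e: -, f: ⊤}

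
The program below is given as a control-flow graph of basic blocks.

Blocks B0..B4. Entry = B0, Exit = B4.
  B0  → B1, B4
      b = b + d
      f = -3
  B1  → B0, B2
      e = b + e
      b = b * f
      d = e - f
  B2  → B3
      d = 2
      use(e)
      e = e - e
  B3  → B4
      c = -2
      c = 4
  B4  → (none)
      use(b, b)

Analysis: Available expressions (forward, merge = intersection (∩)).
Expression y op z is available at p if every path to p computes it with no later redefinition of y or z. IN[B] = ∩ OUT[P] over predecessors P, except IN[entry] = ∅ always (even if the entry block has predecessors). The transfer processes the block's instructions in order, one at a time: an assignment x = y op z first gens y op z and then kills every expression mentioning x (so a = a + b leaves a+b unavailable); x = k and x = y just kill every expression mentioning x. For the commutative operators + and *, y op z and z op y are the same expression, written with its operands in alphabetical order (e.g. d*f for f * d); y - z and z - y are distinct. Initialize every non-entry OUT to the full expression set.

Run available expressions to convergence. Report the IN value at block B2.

Per-block solution:
  B0: | IN={} | OUT={}
  B1: | IN={} | OUT={e-f}
  B2: | IN={e-f} | OUT={}
  B3: | IN={} | OUT={}
  B4: | IN={} | OUT={}

Merge at B2: IN[B2] = OUT[B1] = {e-f}

Answer: {e-f}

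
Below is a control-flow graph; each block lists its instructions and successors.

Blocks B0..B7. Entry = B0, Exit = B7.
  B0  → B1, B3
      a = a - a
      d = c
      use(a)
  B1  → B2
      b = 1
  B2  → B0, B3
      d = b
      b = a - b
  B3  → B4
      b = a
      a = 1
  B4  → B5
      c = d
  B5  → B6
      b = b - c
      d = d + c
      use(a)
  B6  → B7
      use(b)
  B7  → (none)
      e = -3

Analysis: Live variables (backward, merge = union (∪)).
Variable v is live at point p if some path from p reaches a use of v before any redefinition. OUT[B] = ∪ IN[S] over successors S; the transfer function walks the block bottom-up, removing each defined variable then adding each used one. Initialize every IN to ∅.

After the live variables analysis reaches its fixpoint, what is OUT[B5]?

Answer: {b}

Trace:
Fixpoint table:
  B0: | IN={a, c} | OUT={a, c, d}
  B1: | IN={a, c} | OUT={a, b, c}
  B2: | IN={a, b, c} | OUT={a, c, d}
  B3: | IN={a, d} | OUT={a, b, d}
  B4: | IN={a, b, d} | OUT={a, b, c, d}
  B5: | IN={a, b, c, d} | OUT={b}
  B6: | IN={b} | OUT={}
  B7: | IN={} | OUT={}

Merge at B5: OUT[B5] = IN[B6] = {b}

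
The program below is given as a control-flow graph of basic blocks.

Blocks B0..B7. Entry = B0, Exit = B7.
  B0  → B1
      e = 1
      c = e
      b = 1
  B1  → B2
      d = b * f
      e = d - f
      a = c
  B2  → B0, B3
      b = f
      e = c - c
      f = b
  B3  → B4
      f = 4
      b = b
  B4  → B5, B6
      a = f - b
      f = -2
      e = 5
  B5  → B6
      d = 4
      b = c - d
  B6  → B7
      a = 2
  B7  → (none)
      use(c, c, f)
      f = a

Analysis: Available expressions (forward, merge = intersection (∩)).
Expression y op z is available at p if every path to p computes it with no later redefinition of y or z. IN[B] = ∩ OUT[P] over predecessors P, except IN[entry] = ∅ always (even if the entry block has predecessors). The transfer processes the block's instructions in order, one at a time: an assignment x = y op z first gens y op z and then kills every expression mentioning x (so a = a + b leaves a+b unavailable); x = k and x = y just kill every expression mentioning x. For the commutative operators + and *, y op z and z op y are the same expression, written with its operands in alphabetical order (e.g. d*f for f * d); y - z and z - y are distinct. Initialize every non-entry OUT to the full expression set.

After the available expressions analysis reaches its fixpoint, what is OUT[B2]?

Answer: {c-c}

Derivation:
Fixpoint table:
  B0:   IN={}   OUT={}
  B1:   IN={}   OUT={b*f, d-f}
  B2:   IN={b*f, d-f}   OUT={c-c}
  B3:   IN={c-c}   OUT={c-c}
  B4:   IN={c-c}   OUT={c-c}
  B5:   IN={c-c}   OUT={c-c, c-d}
  B6:   IN={c-c}   OUT={c-c}
  B7:   IN={c-c}   OUT={c-c}

Merge at B2: IN[B2] = OUT[B1] = {b*f, d-f}
Applying B2's transfer function to that IN value gives OUT[B2] (row B2 above).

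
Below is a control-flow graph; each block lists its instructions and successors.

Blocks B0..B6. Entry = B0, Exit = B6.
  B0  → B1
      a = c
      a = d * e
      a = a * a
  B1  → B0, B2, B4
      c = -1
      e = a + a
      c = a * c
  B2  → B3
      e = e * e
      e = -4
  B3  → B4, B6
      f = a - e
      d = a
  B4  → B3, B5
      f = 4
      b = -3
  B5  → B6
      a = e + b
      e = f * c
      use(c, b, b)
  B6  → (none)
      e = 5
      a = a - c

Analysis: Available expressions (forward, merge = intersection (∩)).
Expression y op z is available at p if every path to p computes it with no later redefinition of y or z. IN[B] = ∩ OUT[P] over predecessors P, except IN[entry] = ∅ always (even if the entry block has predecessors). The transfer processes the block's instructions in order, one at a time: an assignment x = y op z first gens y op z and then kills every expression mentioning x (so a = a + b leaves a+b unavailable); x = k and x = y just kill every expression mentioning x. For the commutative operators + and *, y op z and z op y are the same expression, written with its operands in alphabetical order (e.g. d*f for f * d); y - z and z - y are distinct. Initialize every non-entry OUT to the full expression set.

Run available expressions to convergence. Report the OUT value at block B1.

Per-block solution:
  B0:   IN={}   OUT={d*e}
  B1:   IN={d*e}   OUT={a+a}
  B2:   IN={a+a}   OUT={a+a}
  B3:   IN={a+a}   OUT={a+a, a-e}
  B4:   IN={a+a}   OUT={a+a}
  B5:   IN={a+a}   OUT={c*f}
  B6:   IN={}   OUT={}

Merge at B1: IN[B1] = OUT[B0] = {d*e}
Applying B1's transfer function to that IN value gives OUT[B1] (row B1 above).

Answer: {a+a}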